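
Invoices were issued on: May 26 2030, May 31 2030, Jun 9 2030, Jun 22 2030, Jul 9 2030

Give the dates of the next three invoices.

Jul 30 2030, Aug 24 2030, Sep 22 2030

The spacing grows by 4 each time: 5, 9, 13, 17 days.
Next gap: 21 days. Jul 9 2030 + 21 days = Jul 30 2030.
Next gap: 25 days. Jul 30 2030 + 25 days = Aug 24 2030.
Next gap: 29 days. Aug 24 2030 + 29 days = Sep 22 2030.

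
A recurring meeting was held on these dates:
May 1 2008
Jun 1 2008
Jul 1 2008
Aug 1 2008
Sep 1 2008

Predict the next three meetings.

Oct 1 2008, Nov 1 2008, Dec 1 2008

Each date is the 1st; the gaps (31, 30, 31, 31) track the month lengths.
The rule is the 1st of each month.
Next: October 2008 → Oct 1 2008.
November 2008: Nov 1 2008.
Next: December 2008 → Dec 1 2008.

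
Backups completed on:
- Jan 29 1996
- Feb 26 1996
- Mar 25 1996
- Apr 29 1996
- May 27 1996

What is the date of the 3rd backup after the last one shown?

Aug 26 1996

These are Mondays with 28, 28, 35, 28-day gaps.
Each is the final Monday of its month — Jan 29 1996 is past the 28th, so '4th Monday' doesn't fit.
Last Monday of June 1996: Jun 24 1996.
July 1996 ends with Monday Jul 29 1996.
Last Monday of August 1996: Aug 26 1996.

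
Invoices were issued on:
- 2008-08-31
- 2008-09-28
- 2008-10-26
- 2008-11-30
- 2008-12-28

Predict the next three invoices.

2009-01-25, 2009-02-22, 2009-03-29

These are Sundays with 28, 28, 35, 28-day gaps.
Each is the final Sunday of its month — 2008-08-31 is past the 28th, so '4th Sunday' doesn't fit.
January 2009 ends with Sunday 2009-01-25.
February 2009 ends with Sunday 2009-02-22.
Last Sunday of March 2009: 2009-03-29.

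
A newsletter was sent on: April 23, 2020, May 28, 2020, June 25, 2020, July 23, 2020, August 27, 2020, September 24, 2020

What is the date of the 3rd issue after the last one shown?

December 24, 2020

Gaps: 35, 28, 28, 35, 28 days — a mix of 28 and 35. Every date is a Thursday.
Each is the 4th Thursday of its month.
4th Thursday of October 2020: October 22, 2020.
November 2020 — 4th Thursday is November 26, 2020.
4th Thursday of December 2020: December 24, 2020.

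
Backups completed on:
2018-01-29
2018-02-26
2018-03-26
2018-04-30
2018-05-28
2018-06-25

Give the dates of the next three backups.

2018-07-30, 2018-08-27, 2018-09-24

Every date is a Monday; gaps 28, 28, 35, 28, 28 days.
Each is the last Monday of its month (at least one falls on the 29th or later, ruling out '4th Monday').
July 2018 ends with Monday 2018-07-30.
August 2018 ends with Monday 2018-08-27.
September 2018 ends with Monday 2018-09-24.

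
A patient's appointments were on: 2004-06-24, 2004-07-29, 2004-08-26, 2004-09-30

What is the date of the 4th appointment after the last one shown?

2005-01-27

All Thursdays; the gaps (35, 28, 35) vary with month length.
This is the last Thursday of each month.
Last Thursday of October 2004: 2004-10-28.
Last Thursday of November 2004: 2004-11-25.
December 2004 ends with Thursday 2004-12-30.
Last Thursday of January 2005: 2005-01-27.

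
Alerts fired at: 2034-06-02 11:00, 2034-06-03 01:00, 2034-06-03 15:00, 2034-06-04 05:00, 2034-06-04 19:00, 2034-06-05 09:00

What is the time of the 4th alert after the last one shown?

2034-06-07 17:00

Gaps: 14, 14, 14, 14, 14 hours — each event is 14 hours after the previous one.
2034-06-05 09:00 + 14 h = 2034-06-05 23:00.
2034-06-05 23:00 + 14 h = 2034-06-06 13:00.
2034-06-06 13:00 + 14 h = 2034-06-07 03:00.
2034-06-07 03:00 + 14 h = 2034-06-07 17:00.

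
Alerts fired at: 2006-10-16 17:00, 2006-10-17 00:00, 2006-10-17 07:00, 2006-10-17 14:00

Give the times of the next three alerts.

The interval is a steady 7 hours (7, 7, 7).
2006-10-17 14:00 + 7 h = 2006-10-17 21:00.
2006-10-17 21:00 + 7 h = 2006-10-18 04:00.
2006-10-18 04:00 + 7 h = 2006-10-18 11:00.

2006-10-17 21:00, 2006-10-18 04:00, 2006-10-18 11:00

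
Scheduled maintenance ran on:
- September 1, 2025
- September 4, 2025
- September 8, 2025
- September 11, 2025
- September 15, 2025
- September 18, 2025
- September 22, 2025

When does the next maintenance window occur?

Gaps: 3, 4, 3, 4, 3, 4 days — not constant, but cyclic with period 2.
The events fall on every Monday and Thursday.
The following Thursday is September 25, 2025.

September 25, 2025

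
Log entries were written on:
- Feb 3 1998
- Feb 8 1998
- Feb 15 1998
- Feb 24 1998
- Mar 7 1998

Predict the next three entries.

The spacing grows by 2 each time: 5, 7, 9, 11 days.
Next gap: 13 days. Mar 7 1998 + 13 days = Mar 20 1998.
Next gap: 15 days. Mar 20 1998 + 15 days = Apr 4 1998.
Next gap: 17 days. Apr 4 1998 + 17 days = Apr 21 1998.

Mar 20 1998, Apr 4 1998, Apr 21 1998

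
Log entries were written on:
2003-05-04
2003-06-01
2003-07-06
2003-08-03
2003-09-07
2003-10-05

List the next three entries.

These are Sundays at 28- or 35-day spacing (28, 35, 28, 35, 28).
The pattern: 1st Sunday of the month.
November 2003 — 1st Sunday is 2003-11-02.
December 2003 — 1st Sunday is 2003-12-07.
January 2004 — 1st Sunday is 2004-01-04.

2003-11-02, 2003-12-07, 2004-01-04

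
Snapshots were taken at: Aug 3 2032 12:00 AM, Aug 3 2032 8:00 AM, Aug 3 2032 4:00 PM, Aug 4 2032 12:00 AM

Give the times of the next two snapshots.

Aug 4 2032 8:00 AM, Aug 4 2032 4:00 PM

Gaps: 8, 8, 8 hours — each event is 8 hours after the previous one.
Aug 4 2032 12:00 AM + 8 h = Aug 4 2032 8:00 AM.
Aug 4 2032 8:00 AM + 8 h = Aug 4 2032 4:00 PM.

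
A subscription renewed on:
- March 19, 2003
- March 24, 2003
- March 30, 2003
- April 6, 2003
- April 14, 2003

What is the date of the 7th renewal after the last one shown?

Intervals are 5, 6, 7, 8 days — an arithmetic progression with common difference 1.
Next gap: 9 days. April 14, 2003 + 9 days = April 23, 2003.
Next gap: 10 days. April 23, 2003 + 10 days = May 3, 2003.
Next gap: 11 days. May 3, 2003 + 11 days = May 14, 2003.
Next gap: 12 days. May 14, 2003 + 12 days = May 26, 2003.
Next gap: 13 days. May 26, 2003 + 13 days = June 8, 2003.
Next gap: 14 days. June 8, 2003 + 14 days = June 22, 2003.
Next gap: 15 days. June 22, 2003 + 15 days = July 7, 2003.

July 7, 2003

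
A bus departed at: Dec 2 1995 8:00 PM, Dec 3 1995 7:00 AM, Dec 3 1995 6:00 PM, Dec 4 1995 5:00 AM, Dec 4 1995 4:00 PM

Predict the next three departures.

The interval is a steady 11 hours (11, 11, 11, 11).
Dec 4 1995 4:00 PM + 11 h = Dec 5 1995 3:00 AM.
Dec 5 1995 3:00 AM + 11 h = Dec 5 1995 2:00 PM.
Dec 5 1995 2:00 PM + 11 h = Dec 6 1995 1:00 AM.

Dec 5 1995 3:00 AM, Dec 5 1995 2:00 PM, Dec 6 1995 1:00 AM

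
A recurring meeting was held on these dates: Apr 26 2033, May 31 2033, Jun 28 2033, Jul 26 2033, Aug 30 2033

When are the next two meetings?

Sep 27 2033, Oct 25 2033

All Tuesdays; the gaps (35, 28, 28, 35) vary with month length.
This is the last Tuesday of each month.
Last Tuesday of September 2033: Sep 27 2033.
Last Tuesday of October 2033: Oct 25 2033.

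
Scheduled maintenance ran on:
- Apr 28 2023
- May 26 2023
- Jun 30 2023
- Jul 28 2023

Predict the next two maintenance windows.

Aug 25 2023, Sep 29 2023

These are Fridays with 28, 35, 28-day gaps.
Each is the final Friday of its month — Jun 30 2023 is past the 28th, so '4th Friday' doesn't fit.
Last Friday of August 2023: Aug 25 2023.
Last Friday of September 2023: Sep 29 2023.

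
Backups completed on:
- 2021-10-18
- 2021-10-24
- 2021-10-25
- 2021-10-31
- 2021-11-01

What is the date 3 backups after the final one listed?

Every event lands on a Monday or Sunday (gaps cycle 6, 1, 6, 1).
So the schedule is: every Monday and Sunday.
Next Sunday: 2021-11-07.
Next Monday: 2021-11-08.
Next Sunday: 2021-11-14.

2021-11-14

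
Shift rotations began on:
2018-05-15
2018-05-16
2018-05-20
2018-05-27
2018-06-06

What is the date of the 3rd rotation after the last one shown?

2018-07-24

The spacing grows by 3 each time: 1, 4, 7, 10 days.
Next gap: 13 days. 2018-06-06 + 13 days = 2018-06-19.
Next gap: 16 days. 2018-06-19 + 16 days = 2018-07-05.
Next gap: 19 days. 2018-07-05 + 19 days = 2018-07-24.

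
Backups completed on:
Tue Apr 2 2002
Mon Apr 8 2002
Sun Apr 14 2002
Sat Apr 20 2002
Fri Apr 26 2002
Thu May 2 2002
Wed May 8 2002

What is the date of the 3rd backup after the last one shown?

Sun May 26 2002

Gaps between consecutive events: 6, 6, 6, 6, 6, 6 days — a constant 6-day interval.
Wed May 8 2002 + 6 days = Tue May 14 2002.
Tue May 14 2002 + 6 days = Mon May 20 2002.
Mon May 20 2002 + 6 days = Sun May 26 2002.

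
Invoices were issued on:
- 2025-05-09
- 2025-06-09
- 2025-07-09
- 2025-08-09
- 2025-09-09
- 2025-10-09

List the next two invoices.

The day-of-month is always 9 (31, 30, 31, 31, 30 days between events).
So this recurs on the 9th of each month.
November 2025: 2025-11-09.
December 2025: 2025-12-09.

2025-11-09, 2025-12-09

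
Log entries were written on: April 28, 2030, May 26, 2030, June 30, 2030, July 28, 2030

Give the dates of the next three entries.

All Sundays; the gaps (28, 35, 28) vary with month length.
This is the last Sunday of each month.
August 2030 ends with Sunday August 25, 2030.
September 2030 ends with Sunday September 29, 2030.
Last Sunday of October 2030: October 27, 2030.

August 25, 2030; September 29, 2030; October 27, 2030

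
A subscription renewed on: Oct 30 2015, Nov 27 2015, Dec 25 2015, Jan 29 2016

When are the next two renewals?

Every date is a Friday; gaps 28, 28, 35 days.
Each is the last Friday of its month (at least one falls on the 29th or later, ruling out '4th Friday').
Last Friday of February 2016: Feb 26 2016.
Last Friday of March 2016: Mar 25 2016.

Feb 26 2016, Mar 25 2016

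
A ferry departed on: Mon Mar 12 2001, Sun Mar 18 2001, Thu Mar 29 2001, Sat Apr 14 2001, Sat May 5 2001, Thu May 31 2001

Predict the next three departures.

Sun Jul 1 2001, Mon Aug 6 2001, Sun Sep 16 2001

Gaps: 6, 11, 16, 21, 26 days — each gap is 5 larger than the previous one.
Next gap: 31 days. Thu May 31 2001 + 31 days = Sun Jul 1 2001.
Next gap: 36 days. Sun Jul 1 2001 + 36 days = Mon Aug 6 2001.
Next gap: 41 days. Mon Aug 6 2001 + 41 days = Sun Sep 16 2001.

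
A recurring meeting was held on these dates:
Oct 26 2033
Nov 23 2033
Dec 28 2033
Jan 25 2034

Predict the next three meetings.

Feb 22 2034, Mar 22 2034, Apr 26 2034

All dates are Wednesdays, 28, 35, 28 days apart.
Specifically, the 4th Wednesday of each month.
February 2034 — 4th Wednesday is Feb 22 2034.
4th Wednesday of March 2034: Mar 22 2034.
April 2034 — 4th Wednesday is Apr 26 2034.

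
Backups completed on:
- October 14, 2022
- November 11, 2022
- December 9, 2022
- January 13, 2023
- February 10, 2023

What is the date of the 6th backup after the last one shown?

These are Fridays at 28- or 35-day spacing (28, 28, 35, 28).
The pattern: 2nd Friday of the month.
March 2023 — 2nd Friday is March 10, 2023.
2nd Friday of April 2023: April 14, 2023.
May 2023 — 2nd Friday is May 12, 2023.
2nd Friday of June 2023: June 9, 2023.
2nd Friday of July 2023: July 14, 2023.
2nd Friday of August 2023: August 11, 2023.

August 11, 2023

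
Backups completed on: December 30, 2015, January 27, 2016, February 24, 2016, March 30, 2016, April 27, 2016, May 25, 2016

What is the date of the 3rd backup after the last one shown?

August 31, 2016

These are Wednesdays with 28, 28, 35, 28, 28-day gaps.
Each is the final Wednesday of its month — December 30, 2015 is past the 28th, so '4th Wednesday' doesn't fit.
Last Wednesday of June 2016: June 29, 2016.
Last Wednesday of July 2016: July 27, 2016.
Last Wednesday of August 2016: August 31, 2016.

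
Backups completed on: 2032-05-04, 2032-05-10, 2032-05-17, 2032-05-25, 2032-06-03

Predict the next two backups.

Intervals are 6, 7, 8, 9 days — an arithmetic progression with common difference 1.
Next gap: 10 days. 2032-06-03 + 10 days = 2032-06-13.
Next gap: 11 days. 2032-06-13 + 11 days = 2032-06-24.

2032-06-13, 2032-06-24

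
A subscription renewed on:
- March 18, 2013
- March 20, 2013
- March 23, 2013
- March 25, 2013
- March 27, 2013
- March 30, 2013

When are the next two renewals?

April 1, 2013; April 3, 2013

The gap pattern 2, 3, 2, 2, 3 repeats every 3 events.
These are the Mondays, Wednesdays and Saturdays of each week.
The following Monday is April 1, 2013.
The following Wednesday is April 3, 2013.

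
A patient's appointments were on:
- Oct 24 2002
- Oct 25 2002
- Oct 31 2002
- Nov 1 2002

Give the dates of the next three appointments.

Gaps: 1, 6, 1 days — not constant, but cyclic with period 2.
The events fall on every Thursday and Friday.
The following Thursday is Nov 7 2002.
Next Friday: Nov 8 2002.
Next Thursday: Nov 14 2002.

Nov 7 2002, Nov 8 2002, Nov 14 2002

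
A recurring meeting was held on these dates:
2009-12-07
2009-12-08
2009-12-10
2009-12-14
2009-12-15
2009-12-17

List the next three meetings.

2009-12-21, 2009-12-22, 2009-12-24

Gaps: 1, 2, 4, 1, 2 days — not constant, but cyclic with period 3.
The events fall on every Monday, Tuesday and Thursday.
The following Monday is 2009-12-21.
The following Tuesday is 2009-12-22.
Next Thursday: 2009-12-24.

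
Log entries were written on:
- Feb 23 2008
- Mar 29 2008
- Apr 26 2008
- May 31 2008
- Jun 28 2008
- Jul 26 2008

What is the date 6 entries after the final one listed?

Jan 31 2009

All Saturdays; the gaps (35, 28, 35, 28, 28) vary with month length.
This is the last Saturday of each month.
August 2008 ends with Saturday Aug 30 2008.
Last Saturday of September 2008: Sep 27 2008.
Last Saturday of October 2008: Oct 25 2008.
Last Saturday of November 2008: Nov 29 2008.
December 2008 ends with Saturday Dec 27 2008.
Last Saturday of January 2009: Jan 31 2009.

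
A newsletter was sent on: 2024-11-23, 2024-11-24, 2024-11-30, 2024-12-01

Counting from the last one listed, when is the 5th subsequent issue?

2024-12-21

Gaps: 1, 6, 1 days — not constant, but cyclic with period 2.
The events fall on every Saturday and Sunday.
The following Saturday is 2024-12-07.
Next Sunday: 2024-12-08.
The following Saturday is 2024-12-14.
The following Sunday is 2024-12-15.
The following Saturday is 2024-12-21.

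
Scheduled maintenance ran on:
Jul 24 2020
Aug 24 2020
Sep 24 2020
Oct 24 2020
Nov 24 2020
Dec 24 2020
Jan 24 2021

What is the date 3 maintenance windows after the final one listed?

The day-of-month is always 24 (31, 31, 30, 31, 30, 31 days between events).
So this recurs on the 24th of each month.
February 2021: Feb 24 2021.
March 2021: Mar 24 2021.
April 2021: Apr 24 2021.

Apr 24 2021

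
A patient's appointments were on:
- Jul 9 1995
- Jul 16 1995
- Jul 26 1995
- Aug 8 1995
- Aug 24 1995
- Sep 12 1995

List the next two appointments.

The spacing grows by 3 each time: 7, 10, 13, 16, 19 days.
Next gap: 22 days. Sep 12 1995 + 22 days = Oct 4 1995.
Next gap: 25 days. Oct 4 1995 + 25 days = Oct 29 1995.

Oct 4 1995, Oct 29 1995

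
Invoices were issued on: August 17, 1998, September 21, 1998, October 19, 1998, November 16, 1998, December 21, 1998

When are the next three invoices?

January 18, 1999; February 15, 1999; March 15, 1999

All dates are Mondays, 35, 28, 28, 35 days apart.
Specifically, the 3rd Monday of each month.
January 1999 — 3rd Monday is January 18, 1999.
February 1999 — 3rd Monday is February 15, 1999.
3rd Monday of March 1999: March 15, 1999.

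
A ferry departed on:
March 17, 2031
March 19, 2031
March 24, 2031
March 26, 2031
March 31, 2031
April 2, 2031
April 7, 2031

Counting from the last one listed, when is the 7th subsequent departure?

April 30, 2031

Gaps: 2, 5, 2, 5, 2, 5 days — not constant, but cyclic with period 2.
The events fall on every Monday and Wednesday.
The following Wednesday is April 9, 2031.
Next Monday: April 14, 2031.
Next Wednesday: April 16, 2031.
Next Monday: April 21, 2031.
The following Wednesday is April 23, 2031.
The following Monday is April 28, 2031.
The following Wednesday is April 30, 2031.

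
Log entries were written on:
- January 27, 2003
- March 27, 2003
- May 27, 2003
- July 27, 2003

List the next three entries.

September 27, 2003; November 27, 2003; January 27, 2004

Each date is the 27th; the gaps (59, 61, 61) track the month lengths.
The rule is the 27th of every 2 months.
Next: September 2003 → September 27, 2003.
November 2003: November 27, 2003.
Next: January 2004 → January 27, 2004.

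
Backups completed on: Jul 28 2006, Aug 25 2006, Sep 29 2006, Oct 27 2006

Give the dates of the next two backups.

These are Fridays with 28, 35, 28-day gaps.
Each is the final Friday of its month — Sep 29 2006 is past the 28th, so '4th Friday' doesn't fit.
Last Friday of November 2006: Nov 24 2006.
Last Friday of December 2006: Dec 29 2006.

Nov 24 2006, Dec 29 2006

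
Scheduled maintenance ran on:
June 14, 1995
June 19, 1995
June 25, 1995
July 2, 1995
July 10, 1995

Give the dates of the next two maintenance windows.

July 19, 1995; July 29, 1995

Intervals are 5, 6, 7, 8 days — an arithmetic progression with common difference 1.
Next gap: 9 days. July 10, 1995 + 9 days = July 19, 1995.
Next gap: 10 days. July 19, 1995 + 10 days = July 29, 1995.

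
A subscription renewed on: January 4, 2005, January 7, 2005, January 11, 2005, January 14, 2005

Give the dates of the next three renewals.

Gaps: 3, 4, 3 days — not constant, but cyclic with period 2.
The events fall on every Tuesday and Friday.
Next Tuesday: January 18, 2005.
The following Friday is January 21, 2005.
The following Tuesday is January 25, 2005.

January 18, 2005; January 21, 2005; January 25, 2005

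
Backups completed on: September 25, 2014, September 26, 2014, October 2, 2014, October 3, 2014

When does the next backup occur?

October 9, 2014

Gaps: 1, 6, 1 days — not constant, but cyclic with period 2.
The events fall on every Thursday and Friday.
Next Thursday: October 9, 2014.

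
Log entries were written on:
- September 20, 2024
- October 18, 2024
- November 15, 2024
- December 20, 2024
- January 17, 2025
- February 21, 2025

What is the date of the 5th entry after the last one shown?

July 18, 2025

All dates are Fridays, 28, 28, 35, 28, 35 days apart.
Specifically, the 3rd Friday of each month.
3rd Friday of March 2025: March 21, 2025.
3rd Friday of April 2025: April 18, 2025.
May 2025 — 3rd Friday is May 16, 2025.
June 2025 — 3rd Friday is June 20, 2025.
July 2025 — 3rd Friday is July 18, 2025.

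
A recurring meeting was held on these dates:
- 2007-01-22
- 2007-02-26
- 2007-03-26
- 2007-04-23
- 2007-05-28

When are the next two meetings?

2007-06-25, 2007-07-23

All dates are Mondays, 35, 28, 28, 35 days apart.
Specifically, the 4th Monday of each month.
4th Monday of June 2007: 2007-06-25.
4th Monday of July 2007: 2007-07-23.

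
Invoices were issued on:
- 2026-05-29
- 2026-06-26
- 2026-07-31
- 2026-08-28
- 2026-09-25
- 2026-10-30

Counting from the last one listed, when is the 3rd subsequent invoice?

Every date is a Friday; gaps 28, 35, 28, 28, 35 days.
Each is the last Friday of its month (at least one falls on the 29th or later, ruling out '4th Friday').
Last Friday of November 2026: 2026-11-27.
December 2026 ends with Friday 2026-12-25.
January 2027 ends with Friday 2027-01-29.

2027-01-29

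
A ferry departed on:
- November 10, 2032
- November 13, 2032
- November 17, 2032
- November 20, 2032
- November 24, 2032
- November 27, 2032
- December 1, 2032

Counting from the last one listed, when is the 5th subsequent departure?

The gap pattern 3, 4, 3, 4, 3, 4 repeats every 2 events.
These are the Wednesdays and Saturdays of each week.
Next Saturday: December 4, 2032.
Next Wednesday: December 8, 2032.
Next Saturday: December 11, 2032.
Next Wednesday: December 15, 2032.
Next Saturday: December 18, 2032.

December 18, 2032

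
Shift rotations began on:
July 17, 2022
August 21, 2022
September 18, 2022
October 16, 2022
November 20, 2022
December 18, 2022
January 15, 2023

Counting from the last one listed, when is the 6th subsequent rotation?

Gaps: 35, 28, 28, 35, 28, 28 days — a mix of 28 and 35. Every date is a Sunday.
Each is the 3rd Sunday of its month.
February 2023 — 3rd Sunday is February 19, 2023.
3rd Sunday of March 2023: March 19, 2023.
April 2023 — 3rd Sunday is April 16, 2023.
3rd Sunday of May 2023: May 21, 2023.
3rd Sunday of June 2023: June 18, 2023.
3rd Sunday of July 2023: July 16, 2023.

July 16, 2023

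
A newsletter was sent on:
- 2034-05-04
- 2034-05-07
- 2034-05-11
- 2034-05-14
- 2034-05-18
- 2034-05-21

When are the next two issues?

Every event lands on a Thursday or Sunday (gaps cycle 3, 4, 3, 4, 3).
So the schedule is: every Thursday and Sunday.
Next Thursday: 2034-05-25.
Next Sunday: 2034-05-28.

2034-05-25, 2034-05-28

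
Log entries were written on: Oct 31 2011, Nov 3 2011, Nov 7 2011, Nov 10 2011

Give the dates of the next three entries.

Nov 14 2011, Nov 17 2011, Nov 21 2011

Gaps: 3, 4, 3 days — not constant, but cyclic with period 2.
The events fall on every Monday and Thursday.
The following Monday is Nov 14 2011.
Next Thursday: Nov 17 2011.
The following Monday is Nov 21 2011.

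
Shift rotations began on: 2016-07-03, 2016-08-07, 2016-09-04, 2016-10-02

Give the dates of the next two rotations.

All dates are Sundays, 35, 28, 28 days apart.
Specifically, the 1st Sunday of each month.
November 2016 — 1st Sunday is 2016-11-06.
1st Sunday of December 2016: 2016-12-04.

2016-11-06, 2016-12-04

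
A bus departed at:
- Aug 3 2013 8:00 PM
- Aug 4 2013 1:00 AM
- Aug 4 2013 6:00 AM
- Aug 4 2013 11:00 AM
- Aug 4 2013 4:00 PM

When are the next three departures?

Aug 4 2013 9:00 PM, Aug 5 2013 2:00 AM, Aug 5 2013 7:00 AM

Gaps: 5, 5, 5, 5 hours — each event is 5 hours after the previous one.
Aug 4 2013 4:00 PM + 5 h = Aug 4 2013 9:00 PM.
Aug 4 2013 9:00 PM + 5 h = Aug 5 2013 2:00 AM.
Aug 5 2013 2:00 AM + 5 h = Aug 5 2013 7:00 AM.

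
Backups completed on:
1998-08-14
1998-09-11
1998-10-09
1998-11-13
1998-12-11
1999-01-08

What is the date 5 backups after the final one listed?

Gaps: 28, 28, 35, 28, 28 days — a mix of 28 and 35. Every date is a Friday.
Each is the 2nd Friday of its month.
February 1999 — 2nd Friday is 1999-02-12.
2nd Friday of March 1999: 1999-03-12.
April 1999 — 2nd Friday is 1999-04-09.
2nd Friday of May 1999: 1999-05-14.
2nd Friday of June 1999: 1999-06-11.

1999-06-11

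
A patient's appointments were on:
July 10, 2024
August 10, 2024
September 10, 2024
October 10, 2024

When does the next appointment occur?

Each date is the 10th; the gaps (31, 31, 30) track the month lengths.
The rule is the 10th of each month.
November 2024: November 10, 2024.

November 10, 2024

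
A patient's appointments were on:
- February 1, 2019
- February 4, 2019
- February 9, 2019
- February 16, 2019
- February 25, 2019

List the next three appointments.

March 8, 2019; March 21, 2019; April 5, 2019

Gaps: 3, 5, 7, 9 days — each gap is 2 larger than the previous one.
Next gap: 11 days. February 25, 2019 + 11 days = March 8, 2019.
Next gap: 13 days. March 8, 2019 + 13 days = March 21, 2019.
Next gap: 15 days. March 21, 2019 + 15 days = April 5, 2019.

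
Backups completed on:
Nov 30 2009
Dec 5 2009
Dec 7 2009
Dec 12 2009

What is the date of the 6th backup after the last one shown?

Jan 2 2010

The gap pattern 5, 2, 5 repeats every 2 events.
These are the Mondays and Saturdays of each week.
Next Monday: Dec 14 2009.
Next Saturday: Dec 19 2009.
Next Monday: Dec 21 2009.
Next Saturday: Dec 26 2009.
The following Monday is Dec 28 2009.
Next Saturday: Jan 2 2010.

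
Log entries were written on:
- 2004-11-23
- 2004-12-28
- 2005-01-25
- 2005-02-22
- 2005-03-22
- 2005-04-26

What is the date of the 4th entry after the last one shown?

2005-08-23

Gaps: 35, 28, 28, 28, 35 days — a mix of 28 and 35. Every date is a Tuesday.
Each is the 4th Tuesday of its month.
4th Tuesday of May 2005: 2005-05-24.
June 2005 — 4th Tuesday is 2005-06-28.
4th Tuesday of July 2005: 2005-07-26.
August 2005 — 4th Tuesday is 2005-08-23.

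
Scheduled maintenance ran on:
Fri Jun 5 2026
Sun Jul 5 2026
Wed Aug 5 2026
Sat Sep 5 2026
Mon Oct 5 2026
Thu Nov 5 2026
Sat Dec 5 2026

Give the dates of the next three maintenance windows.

The day-of-month is always 5 (30, 31, 31, 30, 31, 30 days between events).
So this recurs on the 5th of each month.
Next: January 2027 → Tue Jan 5 2027.
February 2027: Fri Feb 5 2027.
Next: March 2027 → Fri Mar 5 2027.

Tue Jan 5 2027, Fri Feb 5 2027, Fri Mar 5 2027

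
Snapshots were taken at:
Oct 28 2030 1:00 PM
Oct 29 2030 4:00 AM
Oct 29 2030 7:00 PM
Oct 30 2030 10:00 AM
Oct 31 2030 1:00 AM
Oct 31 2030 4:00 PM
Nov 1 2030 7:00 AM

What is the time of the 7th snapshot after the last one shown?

Spacing: 15, 15, 15, 15, 15, 15 h — constant 15 h.
Nov 1 2030 7:00 AM + 15 h = Nov 1 2030 10:00 PM.
Nov 1 2030 10:00 PM + 15 h = Nov 2 2030 1:00 PM.
Nov 2 2030 1:00 PM + 15 h = Nov 3 2030 4:00 AM.
Nov 3 2030 4:00 AM + 15 h = Nov 3 2030 7:00 PM.
Nov 3 2030 7:00 PM + 15 h = Nov 4 2030 10:00 AM.
Nov 4 2030 10:00 AM + 15 h = Nov 5 2030 1:00 AM.
Nov 5 2030 1:00 AM + 15 h = Nov 5 2030 4:00 PM.

Nov 5 2030 4:00 PM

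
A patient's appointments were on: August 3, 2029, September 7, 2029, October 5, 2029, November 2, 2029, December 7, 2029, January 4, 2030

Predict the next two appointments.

February 1, 2030; March 1, 2030

These are Fridays at 28- or 35-day spacing (35, 28, 28, 35, 28).
The pattern: 1st Friday of the month.
1st Friday of February 2030: February 1, 2030.
1st Friday of March 2030: March 1, 2030.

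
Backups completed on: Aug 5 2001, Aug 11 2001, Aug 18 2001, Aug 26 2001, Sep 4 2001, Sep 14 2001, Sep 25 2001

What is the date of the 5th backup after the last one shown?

The spacing grows by 1 each time: 6, 7, 8, 9, 10, 11 days.
Next gap: 12 days. Sep 25 2001 + 12 days = Oct 7 2001.
Next gap: 13 days. Oct 7 2001 + 13 days = Oct 20 2001.
Next gap: 14 days. Oct 20 2001 + 14 days = Nov 3 2001.
Next gap: 15 days. Nov 3 2001 + 15 days = Nov 18 2001.
Next gap: 16 days. Nov 18 2001 + 16 days = Dec 4 2001.

Dec 4 2001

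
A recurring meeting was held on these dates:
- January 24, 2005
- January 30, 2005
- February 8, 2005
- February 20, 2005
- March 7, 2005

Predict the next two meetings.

The spacing grows by 3 each time: 6, 9, 12, 15 days.
Next gap: 18 days. March 7, 2005 + 18 days = March 25, 2005.
Next gap: 21 days. March 25, 2005 + 21 days = April 15, 2005.

March 25, 2005; April 15, 2005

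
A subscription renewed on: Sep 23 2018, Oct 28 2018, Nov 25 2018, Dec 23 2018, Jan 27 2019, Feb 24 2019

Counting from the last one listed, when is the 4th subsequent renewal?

Jun 23 2019

These are Sundays at 28- or 35-day spacing (35, 28, 28, 35, 28).
The pattern: 4th Sunday of the month.
March 2019 — 4th Sunday is Mar 24 2019.
April 2019 — 4th Sunday is Apr 28 2019.
4th Sunday of May 2019: May 26 2019.
4th Sunday of June 2019: Jun 23 2019.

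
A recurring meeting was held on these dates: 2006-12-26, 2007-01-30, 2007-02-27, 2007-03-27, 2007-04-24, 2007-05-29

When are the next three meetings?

Every date is a Tuesday; gaps 35, 28, 28, 28, 35 days.
Each is the last Tuesday of its month (at least one falls on the 29th or later, ruling out '4th Tuesday').
Last Tuesday of June 2007: 2007-06-26.
Last Tuesday of July 2007: 2007-07-31.
August 2007 ends with Tuesday 2007-08-28.

2007-06-26, 2007-07-31, 2007-08-28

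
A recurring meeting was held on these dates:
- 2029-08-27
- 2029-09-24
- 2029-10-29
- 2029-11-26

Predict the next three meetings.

These are Mondays with 28, 35, 28-day gaps.
Each is the final Monday of its month — 2029-10-29 is past the 28th, so '4th Monday' doesn't fit.
Last Monday of December 2029: 2029-12-31.
Last Monday of January 2030: 2030-01-28.
February 2030 ends with Monday 2030-02-25.

2029-12-31, 2030-01-28, 2030-02-25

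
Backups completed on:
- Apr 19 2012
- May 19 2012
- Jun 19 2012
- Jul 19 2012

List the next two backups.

Each date is the 19th; the gaps (30, 31, 30) track the month lengths.
The rule is the 19th of each month.
Next: August 2012 → Aug 19 2012.
Next: September 2012 → Sep 19 2012.

Aug 19 2012, Sep 19 2012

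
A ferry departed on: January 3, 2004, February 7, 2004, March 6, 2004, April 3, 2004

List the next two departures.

May 1, 2004; June 5, 2004

Gaps: 35, 28, 28 days — a mix of 28 and 35. Every date is a Saturday.
Each is the 1st Saturday of its month.
May 2004 — 1st Saturday is May 1, 2004.
1st Saturday of June 2004: June 5, 2004.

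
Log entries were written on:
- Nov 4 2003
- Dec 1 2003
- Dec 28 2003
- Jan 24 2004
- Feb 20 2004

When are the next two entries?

Mar 18 2004, Apr 14 2004

The spacing is 27, 27, 27, 27 days — always 27 days.
Feb 20 2004 + 27 days = Mar 18 2004.
Mar 18 2004 + 27 days = Apr 14 2004.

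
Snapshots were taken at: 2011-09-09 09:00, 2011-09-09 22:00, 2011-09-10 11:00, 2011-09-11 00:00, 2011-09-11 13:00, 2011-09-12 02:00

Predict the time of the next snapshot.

Spacing: 13, 13, 13, 13, 13 h — constant 13 h.
2011-09-12 02:00 + 13 h = 2011-09-12 15:00.

2011-09-12 15:00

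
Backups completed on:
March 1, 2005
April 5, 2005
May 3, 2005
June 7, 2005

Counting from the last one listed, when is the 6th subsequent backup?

All dates are Tuesdays, 35, 28, 35 days apart.
Specifically, the 1st Tuesday of each month.
1st Tuesday of July 2005: July 5, 2005.
August 2005 — 1st Tuesday is August 2, 2005.
1st Tuesday of September 2005: September 6, 2005.
October 2005 — 1st Tuesday is October 4, 2005.
November 2005 — 1st Tuesday is November 1, 2005.
1st Tuesday of December 2005: December 6, 2005.

December 6, 2005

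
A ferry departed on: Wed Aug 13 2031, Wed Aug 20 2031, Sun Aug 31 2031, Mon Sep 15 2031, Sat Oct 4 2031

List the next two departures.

Mon Oct 27 2031, Sun Nov 23 2031

The spacing grows by 4 each time: 7, 11, 15, 19 days.
Next gap: 23 days. Sat Oct 4 2031 + 23 days = Mon Oct 27 2031.
Next gap: 27 days. Mon Oct 27 2031 + 27 days = Sun Nov 23 2031.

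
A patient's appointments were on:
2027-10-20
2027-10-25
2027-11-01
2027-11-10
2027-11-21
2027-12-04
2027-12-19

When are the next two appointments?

Gaps: 5, 7, 9, 11, 13, 15 days — each gap is 2 larger than the previous one.
Next gap: 17 days. 2027-12-19 + 17 days = 2028-01-05.
Next gap: 19 days. 2028-01-05 + 19 days = 2028-01-24.

2028-01-05, 2028-01-24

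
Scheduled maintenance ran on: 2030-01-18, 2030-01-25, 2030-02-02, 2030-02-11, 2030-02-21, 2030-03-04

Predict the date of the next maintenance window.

2030-03-16

The spacing grows by 1 each time: 7, 8, 9, 10, 11 days.
Next gap: 12 days. 2030-03-04 + 12 days = 2030-03-16.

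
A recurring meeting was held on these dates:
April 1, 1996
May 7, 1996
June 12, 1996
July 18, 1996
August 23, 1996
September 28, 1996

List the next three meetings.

Gaps between consecutive events: 36, 36, 36, 36, 36 days — a constant 36-day interval.
September 28, 1996 + 36 days = November 3, 1996.
November 3, 1996 + 36 days = December 9, 1996.
December 9, 1996 + 36 days = January 14, 1997.

November 3, 1996; December 9, 1996; January 14, 1997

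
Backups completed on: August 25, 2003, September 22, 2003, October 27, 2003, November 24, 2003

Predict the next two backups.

December 22, 2003; January 26, 2004

All dates are Mondays, 28, 35, 28 days apart.
Specifically, the 4th Monday of each month.
4th Monday of December 2003: December 22, 2003.
January 2004 — 4th Monday is January 26, 2004.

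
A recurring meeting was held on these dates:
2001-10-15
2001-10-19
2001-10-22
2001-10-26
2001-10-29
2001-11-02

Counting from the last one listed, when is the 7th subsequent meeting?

2001-11-26

Gaps: 4, 3, 4, 3, 4 days — not constant, but cyclic with period 2.
The events fall on every Monday and Friday.
The following Monday is 2001-11-05.
The following Friday is 2001-11-09.
Next Monday: 2001-11-12.
Next Friday: 2001-11-16.
Next Monday: 2001-11-19.
Next Friday: 2001-11-23.
The following Monday is 2001-11-26.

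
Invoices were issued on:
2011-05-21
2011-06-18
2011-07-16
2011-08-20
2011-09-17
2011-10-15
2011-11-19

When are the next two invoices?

2011-12-17, 2012-01-21

These are Saturdays at 28- or 35-day spacing (28, 28, 35, 28, 28, 35).
The pattern: 3rd Saturday of the month.
December 2011 — 3rd Saturday is 2011-12-17.
3rd Saturday of January 2012: 2012-01-21.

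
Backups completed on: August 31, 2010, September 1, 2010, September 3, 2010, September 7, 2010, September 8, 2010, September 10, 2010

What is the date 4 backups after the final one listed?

September 21, 2010

The gap pattern 1, 2, 4, 1, 2 repeats every 3 events.
These are the Tuesdays, Wednesdays and Fridays of each week.
The following Tuesday is September 14, 2010.
Next Wednesday: September 15, 2010.
The following Friday is September 17, 2010.
Next Tuesday: September 21, 2010.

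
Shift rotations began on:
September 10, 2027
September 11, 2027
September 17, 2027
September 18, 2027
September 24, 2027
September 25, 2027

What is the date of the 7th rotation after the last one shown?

The gap pattern 1, 6, 1, 6, 1 repeats every 2 events.
These are the Fridays and Saturdays of each week.
The following Friday is October 1, 2027.
The following Saturday is October 2, 2027.
The following Friday is October 8, 2027.
The following Saturday is October 9, 2027.
Next Friday: October 15, 2027.
The following Saturday is October 16, 2027.
Next Friday: October 22, 2027.

October 22, 2027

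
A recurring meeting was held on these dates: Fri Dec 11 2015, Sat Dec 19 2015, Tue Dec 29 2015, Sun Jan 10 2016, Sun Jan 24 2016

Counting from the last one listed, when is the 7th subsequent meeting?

Gaps: 8, 10, 12, 14 days — each gap is 2 larger than the previous one.
Next gap: 16 days. Sun Jan 24 2016 + 16 days = Tue Feb 9 2016.
Next gap: 18 days. Tue Feb 9 2016 + 18 days = Sat Feb 27 2016.
Next gap: 20 days. Sat Feb 27 2016 + 20 days = Fri Mar 18 2016.
Next gap: 22 days. Fri Mar 18 2016 + 22 days = Sat Apr 9 2016.
Next gap: 24 days. Sat Apr 9 2016 + 24 days = Tue May 3 2016.
Next gap: 26 days. Tue May 3 2016 + 26 days = Sun May 29 2016.
Next gap: 28 days. Sun May 29 2016 + 28 days = Sun Jun 26 2016.

Sun Jun 26 2016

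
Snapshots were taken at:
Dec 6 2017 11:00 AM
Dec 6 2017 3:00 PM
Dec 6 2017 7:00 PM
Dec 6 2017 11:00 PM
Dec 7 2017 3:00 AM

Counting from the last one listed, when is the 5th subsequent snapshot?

Dec 7 2017 11:00 PM

Gaps: 4, 4, 4, 4 hours — each event is 4 hours after the previous one.
Dec 7 2017 3:00 AM + 4 h = Dec 7 2017 7:00 AM.
Dec 7 2017 7:00 AM + 4 h = Dec 7 2017 11:00 AM.
Dec 7 2017 11:00 AM + 4 h = Dec 7 2017 3:00 PM.
Dec 7 2017 3:00 PM + 4 h = Dec 7 2017 7:00 PM.
Dec 7 2017 7:00 PM + 4 h = Dec 7 2017 11:00 PM.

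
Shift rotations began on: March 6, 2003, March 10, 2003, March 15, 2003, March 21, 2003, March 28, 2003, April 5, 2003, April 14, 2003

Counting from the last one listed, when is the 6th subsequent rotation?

June 28, 2003

The spacing grows by 1 each time: 4, 5, 6, 7, 8, 9 days.
Next gap: 10 days. April 14, 2003 + 10 days = April 24, 2003.
Next gap: 11 days. April 24, 2003 + 11 days = May 5, 2003.
Next gap: 12 days. May 5, 2003 + 12 days = May 17, 2003.
Next gap: 13 days. May 17, 2003 + 13 days = May 30, 2003.
Next gap: 14 days. May 30, 2003 + 14 days = June 13, 2003.
Next gap: 15 days. June 13, 2003 + 15 days = June 28, 2003.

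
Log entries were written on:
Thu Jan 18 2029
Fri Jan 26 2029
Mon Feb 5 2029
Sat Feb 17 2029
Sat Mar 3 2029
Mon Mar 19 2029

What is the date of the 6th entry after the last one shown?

Sat Aug 4 2029

Intervals are 8, 10, 12, 14, 16 days — an arithmetic progression with common difference 2.
Next gap: 18 days. Mon Mar 19 2029 + 18 days = Fri Apr 6 2029.
Next gap: 20 days. Fri Apr 6 2029 + 20 days = Thu Apr 26 2029.
Next gap: 22 days. Thu Apr 26 2029 + 22 days = Fri May 18 2029.
Next gap: 24 days. Fri May 18 2029 + 24 days = Mon Jun 11 2029.
Next gap: 26 days. Mon Jun 11 2029 + 26 days = Sat Jul 7 2029.
Next gap: 28 days. Sat Jul 7 2029 + 28 days = Sat Aug 4 2029.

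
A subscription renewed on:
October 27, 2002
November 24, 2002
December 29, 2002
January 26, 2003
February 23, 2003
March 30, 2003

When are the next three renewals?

April 27, 2003; May 25, 2003; June 29, 2003

All Sundays; the gaps (28, 35, 28, 28, 35) vary with month length.
This is the last Sunday of each month.
Last Sunday of April 2003: April 27, 2003.
May 2003 ends with Sunday May 25, 2003.
Last Sunday of June 2003: June 29, 2003.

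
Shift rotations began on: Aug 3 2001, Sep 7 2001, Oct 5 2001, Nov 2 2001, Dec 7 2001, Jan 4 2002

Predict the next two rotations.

Feb 1 2002, Mar 1 2002

Gaps: 35, 28, 28, 35, 28 days — a mix of 28 and 35. Every date is a Friday.
Each is the 1st Friday of its month.
1st Friday of February 2002: Feb 1 2002.
1st Friday of March 2002: Mar 1 2002.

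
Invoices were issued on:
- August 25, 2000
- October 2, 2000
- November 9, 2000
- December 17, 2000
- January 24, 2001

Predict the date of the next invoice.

Gaps between consecutive events: 38, 38, 38, 38 days — a constant 38-day interval.
January 24, 2001 + 38 days = March 3, 2001.

March 3, 2001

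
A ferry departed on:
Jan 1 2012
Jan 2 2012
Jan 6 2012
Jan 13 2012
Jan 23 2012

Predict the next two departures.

Feb 5 2012, Feb 21 2012

The spacing grows by 3 each time: 1, 4, 7, 10 days.
Next gap: 13 days. Jan 23 2012 + 13 days = Feb 5 2012.
Next gap: 16 days. Feb 5 2012 + 16 days = Feb 21 2012.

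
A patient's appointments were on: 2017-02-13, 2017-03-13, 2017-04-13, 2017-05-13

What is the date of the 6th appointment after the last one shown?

2017-11-13

The day-of-month is always 13 (28, 31, 30 days between events).
So this recurs on the 13th of each month.
Next: June 2017 → 2017-06-13.
Next: July 2017 → 2017-07-13.
Next: August 2017 → 2017-08-13.
Next: September 2017 → 2017-09-13.
Next: October 2017 → 2017-10-13.
November 2017: 2017-11-13.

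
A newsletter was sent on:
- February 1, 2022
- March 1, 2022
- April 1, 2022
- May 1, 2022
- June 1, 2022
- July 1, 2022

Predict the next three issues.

August 1, 2022; September 1, 2022; October 1, 2022

Each date is the 1st; the gaps (28, 31, 30, 31, 30) track the month lengths.
The rule is the 1st of each month.
August 2022: August 1, 2022.
September 2022: September 1, 2022.
October 2022: October 1, 2022.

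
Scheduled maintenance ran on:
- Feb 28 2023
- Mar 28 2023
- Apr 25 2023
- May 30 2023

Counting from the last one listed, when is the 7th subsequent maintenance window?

All Tuesdays; the gaps (28, 28, 35) vary with month length.
This is the last Tuesday of each month.
Last Tuesday of June 2023: Jun 27 2023.
Last Tuesday of July 2023: Jul 25 2023.
Last Tuesday of August 2023: Aug 29 2023.
Last Tuesday of September 2023: Sep 26 2023.
Last Tuesday of October 2023: Oct 31 2023.
November 2023 ends with Tuesday Nov 28 2023.
Last Tuesday of December 2023: Dec 26 2023.

Dec 26 2023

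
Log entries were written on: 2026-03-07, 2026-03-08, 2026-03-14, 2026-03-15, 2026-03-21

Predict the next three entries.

2026-03-22, 2026-03-28, 2026-03-29

Gaps: 1, 6, 1, 6 days — not constant, but cyclic with period 2.
The events fall on every Saturday and Sunday.
Next Sunday: 2026-03-22.
The following Saturday is 2026-03-28.
The following Sunday is 2026-03-29.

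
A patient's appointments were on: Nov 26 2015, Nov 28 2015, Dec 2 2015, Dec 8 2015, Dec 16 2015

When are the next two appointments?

Dec 26 2015, Jan 7 2016

Gaps: 2, 4, 6, 8 days — each gap is 2 larger than the previous one.
Next gap: 10 days. Dec 16 2015 + 10 days = Dec 26 2015.
Next gap: 12 days. Dec 26 2015 + 12 days = Jan 7 2016.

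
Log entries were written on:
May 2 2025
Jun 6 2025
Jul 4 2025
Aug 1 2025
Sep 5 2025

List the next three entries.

Oct 3 2025, Nov 7 2025, Dec 5 2025

Gaps: 35, 28, 28, 35 days — a mix of 28 and 35. Every date is a Friday.
Each is the 1st Friday of its month.
October 2025 — 1st Friday is Oct 3 2025.
November 2025 — 1st Friday is Nov 7 2025.
1st Friday of December 2025: Dec 5 2025.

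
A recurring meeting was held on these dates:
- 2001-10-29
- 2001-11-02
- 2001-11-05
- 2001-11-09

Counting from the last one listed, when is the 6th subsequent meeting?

Every event lands on a Monday or Friday (gaps cycle 4, 3, 4).
So the schedule is: every Monday and Friday.
Next Monday: 2001-11-12.
Next Friday: 2001-11-16.
The following Monday is 2001-11-19.
Next Friday: 2001-11-23.
The following Monday is 2001-11-26.
The following Friday is 2001-11-30.

2001-11-30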